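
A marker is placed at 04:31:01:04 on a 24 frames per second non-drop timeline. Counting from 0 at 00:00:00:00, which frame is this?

Total seconds to the label: (4 × 3600 + 31 × 60 + 1) = 16261.
Frame index = 16261 × 24 + 4 = 390268.

390268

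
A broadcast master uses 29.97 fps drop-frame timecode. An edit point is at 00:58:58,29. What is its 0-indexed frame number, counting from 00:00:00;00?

106063

Complete 10-minute blocks: 5, each 17982 frames → 89910.
Remaining 8 whole minutes in the current block: 1800 + 7 × 1798 = 14386 frames.
Within the current minute: 58 × 30 + 29 − 2 = 1767 (labels ;00/;01 skipped at this minute). Total = 89910 + 14386 + 1767 = 106063.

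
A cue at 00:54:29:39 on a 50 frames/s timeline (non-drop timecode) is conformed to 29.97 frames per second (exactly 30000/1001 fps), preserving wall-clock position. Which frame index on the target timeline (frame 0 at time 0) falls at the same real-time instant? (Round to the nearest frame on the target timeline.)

frame 97995

Source frame index: (0×3600 + 54×60 + 29) × 50 + 39 = 163489.
Real time: 163489 / (50) = 163489/50 s.
Target frame: (163489/50) × (30000/1001) = 98093400/1001 ≈ 97995.405 → 97995.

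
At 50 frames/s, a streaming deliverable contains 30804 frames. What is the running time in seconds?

616.08 seconds

Running time = 30804 / (50) = 616.08 s.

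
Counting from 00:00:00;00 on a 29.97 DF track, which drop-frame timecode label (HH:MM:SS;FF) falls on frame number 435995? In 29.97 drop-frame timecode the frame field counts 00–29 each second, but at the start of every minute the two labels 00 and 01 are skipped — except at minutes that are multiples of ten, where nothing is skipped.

Ten DF minutes hold 17982 frames, so frame 435995 lies in block 24 (frames 431568–449549) with 4427 frames into that block.
The block's first minute is 1800 frames and the rest 1798 each; 4427 frames reaches minute 2, so 24 × 18 + 2 × 2 = 436 labels have been skipped so far.
Adding those back, label number 435995 + 436 = 436431 at 30 labels/s is 14547 s + 21 f = 4 h 2 min 27 s frame 21, i.e. 04:02:27;21.

04:02:27;21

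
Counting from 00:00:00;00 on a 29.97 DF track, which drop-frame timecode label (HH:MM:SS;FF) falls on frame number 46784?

Ten DF minutes hold 17982 frames, so frame 46784 lies in block 2 (frames 35964–53945) with 10820 frames into that block.
The block's first minute is 1800 frames and the rest 1798 each; 10820 frames reaches minute 6, so 2 × 18 + 6 × 2 = 48 labels have been skipped so far.
Adding those back, label number 46784 + 48 = 46832 at 30 labels/s is 1561 s + 2 f = 0 h 26 min 1 s frame 2, i.e. 00:26:01;02.

00:26:01;02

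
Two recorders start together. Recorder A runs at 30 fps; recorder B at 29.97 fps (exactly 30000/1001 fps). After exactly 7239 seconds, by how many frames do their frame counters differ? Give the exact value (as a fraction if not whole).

217170/1001 frames

A emits 30 × 7239 = 217170 frames; B emits 30000/1001 × 7239 = 217170000/1001.
Difference = 217170/1001 frames (≈ 216.9530); B is behind A.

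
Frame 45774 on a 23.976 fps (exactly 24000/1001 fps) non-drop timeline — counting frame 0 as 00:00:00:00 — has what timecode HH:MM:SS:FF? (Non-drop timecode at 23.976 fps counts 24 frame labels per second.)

00:31:47:06

45774 ÷ 24 = 1907 full seconds, remainder 6 frames.
1907 s = 0 h 31 min 47 s.
Timecode: 00:31:47:06.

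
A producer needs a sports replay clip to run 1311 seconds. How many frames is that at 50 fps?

65550 frames

Frames = 1311 × 50 = 65550.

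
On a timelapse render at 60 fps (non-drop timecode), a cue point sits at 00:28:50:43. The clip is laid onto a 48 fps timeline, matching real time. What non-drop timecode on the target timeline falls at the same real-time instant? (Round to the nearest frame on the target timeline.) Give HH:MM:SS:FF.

Source frame index: (0×3600 + 28×60 + 50) × 60 + 43 = 103843.
Real time: 103843 / (60) = 103843/60 s.
Target frame: (103843/60) × (48) = 415372/5 ≈ 83074.400 → 83074.
At 48 labels/s: frame 83074 → 00:28:50:34.

00:28:50:34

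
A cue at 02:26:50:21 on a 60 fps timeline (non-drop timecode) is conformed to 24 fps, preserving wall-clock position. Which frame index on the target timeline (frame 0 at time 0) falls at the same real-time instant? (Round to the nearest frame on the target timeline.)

Source frame index: (2×3600 + 26×60 + 50) × 60 + 21 = 528621.
Real time: 528621 / (60) = 176207/20 s.
Target frame: (176207/20) × (24) = 1057242/5 ≈ 211448.400 → 211448.

frame 211448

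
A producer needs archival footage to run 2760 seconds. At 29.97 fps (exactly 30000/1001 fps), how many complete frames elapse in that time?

82717 frames

Frames = 2760 × 30000/1001 = 82800000/1001 ≈ 82717.2827.
Complete frames: 82717.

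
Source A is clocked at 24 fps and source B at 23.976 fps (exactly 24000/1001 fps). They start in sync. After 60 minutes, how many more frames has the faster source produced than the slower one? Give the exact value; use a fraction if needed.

60 min = 3600 s.
A emits 24 × 3600 = 86400 frames; B emits 24000/1001 × 3600 = 86400000/1001.
Difference = 86400/1001 frames (≈ 86.3137); B is behind A.

86400/1001 frames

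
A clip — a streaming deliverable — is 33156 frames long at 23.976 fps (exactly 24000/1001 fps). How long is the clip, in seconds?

1382.8815 seconds

Running time = 33156 / (24000/1001) = 1382.8815 s.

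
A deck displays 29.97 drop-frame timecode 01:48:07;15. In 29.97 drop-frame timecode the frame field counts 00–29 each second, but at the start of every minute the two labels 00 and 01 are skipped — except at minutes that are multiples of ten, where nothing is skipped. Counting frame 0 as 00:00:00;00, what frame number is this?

194429

Complete 10-minute blocks: 10, each 17982 frames → 179820.
Remaining 8 whole minutes in the current block: 1800 + 7 × 1798 = 14386 frames.
Within the current minute: 7 × 30 + 15 − 2 = 223 (labels ;00/;01 skipped at this minute). Total = 179820 + 14386 + 223 = 194429.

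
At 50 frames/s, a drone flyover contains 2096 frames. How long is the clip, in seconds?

Running time = 2096 / (50) = 41.92 s.

41.92 seconds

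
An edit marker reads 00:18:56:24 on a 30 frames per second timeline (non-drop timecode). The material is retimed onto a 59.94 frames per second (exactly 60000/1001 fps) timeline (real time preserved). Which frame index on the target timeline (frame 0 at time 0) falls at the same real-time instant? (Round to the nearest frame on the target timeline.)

Source frame index: (0×3600 + 18×60 + 56) × 30 + 24 = 34104.
Real time: 34104 / (30) = 5684/5 s.
Target frame: (5684/5) × (60000/1001) = 9744000/143 ≈ 68139.860 → 68140.

frame 68140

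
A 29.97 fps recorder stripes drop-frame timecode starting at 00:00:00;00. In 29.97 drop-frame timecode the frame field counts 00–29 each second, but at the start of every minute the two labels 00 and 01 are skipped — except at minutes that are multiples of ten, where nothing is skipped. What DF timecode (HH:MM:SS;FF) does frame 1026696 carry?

09:30:57;12

Ten DF minutes hold 17982 frames, so frame 1026696 lies in block 57 (frames 1024974–1042955) with 1722 frames into that block.
The block's first minute is 1800 frames and the rest 1798 each; 1722 frames reaches minute 0, so 57 × 18 + 0 × 2 = 1026 labels have been skipped so far.
Adding those back, label number 1026696 + 1026 = 1027722 at 30 labels/s is 34257 s + 12 f = 9 h 30 min 57 s frame 12, i.e. 09:30:57;12.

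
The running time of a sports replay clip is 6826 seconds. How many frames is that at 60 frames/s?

Frames = 6826 × 60 = 409560.

409560 frames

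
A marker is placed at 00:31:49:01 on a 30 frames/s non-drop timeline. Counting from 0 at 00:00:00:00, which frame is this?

57271

Total seconds to the label: (0 × 3600 + 31 × 60 + 49) = 1909.
Frame index = 1909 × 30 + 1 = 57271.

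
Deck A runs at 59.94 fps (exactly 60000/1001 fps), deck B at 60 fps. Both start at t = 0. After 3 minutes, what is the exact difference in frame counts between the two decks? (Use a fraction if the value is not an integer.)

10800/1001 frames

3 min = 180 s.
A emits 60000/1001 × 180 = 10800000/1001 frames; B emits 60 × 180 = 10800.
Difference = 10800/1001 frames (≈ 10.7892); B is ahead of A.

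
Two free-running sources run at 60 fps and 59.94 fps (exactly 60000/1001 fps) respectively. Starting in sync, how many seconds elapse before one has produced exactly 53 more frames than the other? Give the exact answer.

53053/60 seconds

The gap grows by |60000/1001 − 60| = 60/1001 frames per second.
Time for a 53-frame gap: 53 ÷ (60/1001) = 53053/60 s.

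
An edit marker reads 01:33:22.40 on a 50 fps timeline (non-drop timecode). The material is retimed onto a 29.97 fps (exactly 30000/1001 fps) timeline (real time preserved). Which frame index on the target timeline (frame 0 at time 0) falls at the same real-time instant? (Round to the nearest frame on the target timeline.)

frame 167916

Source frame index: (1×3600 + 33×60 + 22) × 50 + 40 = 280140.
Real time: 280140 / (50) = 28014/5 s.
Target frame: (28014/5) × (30000/1001) = 24012000/143 ≈ 167916.084 → 167916.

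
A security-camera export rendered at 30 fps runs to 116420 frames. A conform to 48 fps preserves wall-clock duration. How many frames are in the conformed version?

Target frames = source frames × (target rate / source rate) = 116420 × (48)/(30) = 116420 × 8/5 = 186272.

186272 frames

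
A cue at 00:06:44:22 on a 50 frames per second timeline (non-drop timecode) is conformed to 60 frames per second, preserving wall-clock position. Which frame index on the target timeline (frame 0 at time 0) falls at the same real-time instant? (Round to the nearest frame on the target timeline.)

frame 24266

Source frame index: (0×3600 + 6×60 + 44) × 50 + 22 = 20222.
Real time: 20222 / (50) = 10111/25 s.
Target frame: (10111/25) × (60) = 121332/5 ≈ 24266.400 → 24266.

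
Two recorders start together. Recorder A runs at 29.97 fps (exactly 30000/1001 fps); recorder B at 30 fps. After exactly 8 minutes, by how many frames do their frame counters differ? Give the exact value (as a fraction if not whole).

14400/1001 frames

8 min = 480 s.
A emits 30000/1001 × 480 = 14400000/1001 frames; B emits 30 × 480 = 14400.
Difference = 14400/1001 frames (≈ 14.3856); B is ahead of A.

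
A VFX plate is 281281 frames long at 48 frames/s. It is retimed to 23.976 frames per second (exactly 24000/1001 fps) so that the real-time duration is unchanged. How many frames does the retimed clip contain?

Target frames = source frames × (target rate / source rate) = 281281 × (24000/1001)/(48) = 281281 × 500/1001 = 140500.

140500 frames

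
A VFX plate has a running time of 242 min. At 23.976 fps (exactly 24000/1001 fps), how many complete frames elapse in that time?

242 min = 14520 s.
Frames = 14520 × 24000/1001 = 31680000/91 ≈ 348131.8681.
Complete frames: 348131.

348131 frames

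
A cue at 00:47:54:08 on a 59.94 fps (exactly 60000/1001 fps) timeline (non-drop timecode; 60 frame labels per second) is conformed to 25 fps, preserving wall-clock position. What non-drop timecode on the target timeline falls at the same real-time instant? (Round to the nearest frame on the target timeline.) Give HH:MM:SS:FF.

Source frame index: (0×3600 + 47×60 + 54) × 60 + 8 = 172448.
Real time: 172448 / (60000/1001) = 5394389/1875 s.
Target frame: (5394389/1875) × (25) = 5394389/75 ≈ 71925.187 → 71925.
At 25 labels/s: frame 71925 → 00:47:57:00.

00:47:57:00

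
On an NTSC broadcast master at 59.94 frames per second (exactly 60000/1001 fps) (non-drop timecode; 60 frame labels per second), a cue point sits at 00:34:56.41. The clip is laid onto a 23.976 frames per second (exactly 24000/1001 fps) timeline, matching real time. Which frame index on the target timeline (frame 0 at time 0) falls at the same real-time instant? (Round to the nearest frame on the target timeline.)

Source frame index: (0×3600 + 34×60 + 56) × 60 + 41 = 125801.
Real time: 125801 / (60000/1001) = 125926801/60000 s.
Target frame: (125926801/60000) × (24000/1001) = 251602/5 ≈ 50320.400 → 50320.

frame 50320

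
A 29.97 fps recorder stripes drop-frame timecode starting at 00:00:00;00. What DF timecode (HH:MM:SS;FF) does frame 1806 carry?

Ten DF minutes hold 17982 frames, so frame 1806 lies in block 0 (frames 0–17981) with 1806 frames into that block.
The block's first minute is 1800 frames and the rest 1798 each; 1806 frames reaches minute 1, so 0 × 18 + 1 × 2 = 2 labels have been skipped so far.
Adding those back, label number 1806 + 2 = 1808 at 30 labels/s is 60 s + 8 f = 0 h 1 min 0 s frame 8, i.e. 00:01:00;08.

00:01:00;08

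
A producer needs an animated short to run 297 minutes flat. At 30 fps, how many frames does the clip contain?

297 min = 17820 s.
Frames = 17820 × 30 = 534600.

534600 frames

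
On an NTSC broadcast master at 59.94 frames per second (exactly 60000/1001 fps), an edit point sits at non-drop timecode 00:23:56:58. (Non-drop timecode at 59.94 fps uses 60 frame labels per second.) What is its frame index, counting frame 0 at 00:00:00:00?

86218

Total seconds to the label: (0 × 3600 + 23 × 60 + 56) = 1436.
Frame index = 1436 × 60 + 58 = 86218.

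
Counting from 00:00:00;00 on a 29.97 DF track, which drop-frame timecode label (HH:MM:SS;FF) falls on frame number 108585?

Ten DF minutes hold 17982 frames, so frame 108585 lies in block 6 (frames 107892–125873) with 693 frames into that block.
The block's first minute is 1800 frames and the rest 1798 each; 693 frames reaches minute 0, so 6 × 18 + 0 × 2 = 108 labels have been skipped so far.
Adding those back, label number 108585 + 108 = 108693 at 30 labels/s is 3623 s + 3 f = 1 h 0 min 23 s frame 3, i.e. 01:00:23;03.

01:00:23;03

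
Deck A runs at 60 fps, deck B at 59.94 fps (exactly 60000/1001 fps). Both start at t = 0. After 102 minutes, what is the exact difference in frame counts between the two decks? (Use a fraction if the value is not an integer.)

367200/1001 frames

102 min = 6120 s.
A emits 60 × 6120 = 367200 frames; B emits 60000/1001 × 6120 = 367200000/1001.
Difference = 367200/1001 frames (≈ 366.8332); B is behind A.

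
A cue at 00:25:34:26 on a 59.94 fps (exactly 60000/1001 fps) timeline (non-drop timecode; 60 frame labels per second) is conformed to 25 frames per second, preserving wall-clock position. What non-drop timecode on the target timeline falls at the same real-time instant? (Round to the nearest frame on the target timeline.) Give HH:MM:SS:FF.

00:25:35:24

Source frame index: (0×3600 + 25×60 + 34) × 60 + 26 = 92066.
Real time: 92066 / (60000/1001) = 46079033/30000 s.
Target frame: (46079033/30000) × (25) = 46079033/1200 ≈ 38399.194 → 38399.
At 25 labels/s: frame 38399 → 00:25:35:24.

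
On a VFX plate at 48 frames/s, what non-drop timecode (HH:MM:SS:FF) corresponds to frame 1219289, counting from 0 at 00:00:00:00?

1219289 ÷ 48 = 25401 full seconds, remainder 41 frames.
25401 s = 7 h 3 min 21 s.
Timecode: 07:03:21:41.

07:03:21:41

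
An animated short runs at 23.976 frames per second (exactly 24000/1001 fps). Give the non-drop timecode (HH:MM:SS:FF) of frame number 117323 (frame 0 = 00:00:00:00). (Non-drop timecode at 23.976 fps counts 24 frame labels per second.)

117323 ÷ 24 = 4888 full seconds, remainder 11 frames.
4888 s = 1 h 21 min 28 s.
Timecode: 01:21:28:11.

01:21:28:11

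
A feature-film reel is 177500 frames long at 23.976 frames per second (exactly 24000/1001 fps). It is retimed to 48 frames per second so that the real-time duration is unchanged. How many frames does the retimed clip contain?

355355 frames

Target frames = source frames × (target rate / source rate) = 177500 × (48)/(24000/1001) = 177500 × 1001/500 = 355355.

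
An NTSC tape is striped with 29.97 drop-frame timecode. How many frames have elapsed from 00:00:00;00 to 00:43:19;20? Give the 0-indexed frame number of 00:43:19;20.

Complete 10-minute blocks: 4, each 17982 frames → 71928.
Remaining 3 whole minutes in the current block: 1800 + 2 × 1798 = 5396 frames.
Within the current minute: 19 × 30 + 20 − 2 = 588 (labels ;00/;01 skipped at this minute). Total = 71928 + 5396 + 588 = 77912.

77912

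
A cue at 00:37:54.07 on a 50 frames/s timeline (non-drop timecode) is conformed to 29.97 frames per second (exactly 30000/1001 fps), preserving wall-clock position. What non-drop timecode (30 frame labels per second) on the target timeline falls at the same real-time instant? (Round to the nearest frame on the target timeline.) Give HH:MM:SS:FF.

00:37:51:26

Source frame index: (0×3600 + 37×60 + 54) × 50 + 7 = 113707.
Real time: 113707 / (50) = 113707/50 s.
Target frame: (113707/50) × (30000/1001) = 6202200/91 ≈ 68156.044 → 68156.
At 30 labels/s: frame 68156 → 00:37:51:26.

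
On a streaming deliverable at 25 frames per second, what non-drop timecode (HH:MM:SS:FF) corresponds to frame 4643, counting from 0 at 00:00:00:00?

4643 ÷ 25 = 185 full seconds, remainder 18 frames.
185 s = 0 h 3 min 5 s.
Timecode: 00:03:05:18.

00:03:05:18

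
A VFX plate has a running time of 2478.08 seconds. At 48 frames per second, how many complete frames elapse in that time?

Frames = 2478.08 × 48 = 2973696/25 ≈ 118947.8400.
Complete frames: 118947.

118947 frames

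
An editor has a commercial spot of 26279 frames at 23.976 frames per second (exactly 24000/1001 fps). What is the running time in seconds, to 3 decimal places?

Running time = 26279 × 1001/24000 = 26305279/24000 s ≈ 1096.053 s.

1096.053 seconds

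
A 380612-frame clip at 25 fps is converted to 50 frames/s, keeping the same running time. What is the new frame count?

761224 frames

Target frames = source frames × (target rate / source rate) = 380612 × (50)/(25) = 380612 × 2 = 761224.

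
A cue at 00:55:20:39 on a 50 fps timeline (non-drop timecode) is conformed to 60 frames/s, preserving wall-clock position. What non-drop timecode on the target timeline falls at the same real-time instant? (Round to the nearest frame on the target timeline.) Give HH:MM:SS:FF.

00:55:20:47

Source frame index: (0×3600 + 55×60 + 20) × 50 + 39 = 166039.
Real time: 166039 / (50) = 166039/50 s.
Target frame: (166039/50) × (60) = 996234/5 ≈ 199246.800 → 199247.
At 60 labels/s: frame 199247 → 00:55:20:47.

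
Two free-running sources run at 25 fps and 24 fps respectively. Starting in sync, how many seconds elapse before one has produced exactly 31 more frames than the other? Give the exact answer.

The gap grows by |24 − 25| = 1 frame per second.
Time for a 31-frame gap: 31 ÷ (1) = 31 s.

31 seconds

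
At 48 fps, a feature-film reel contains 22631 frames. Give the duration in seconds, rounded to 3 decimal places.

Running time = 22631 × 1/48 = 22631/48 s ≈ 471.479 s.

471.479 seconds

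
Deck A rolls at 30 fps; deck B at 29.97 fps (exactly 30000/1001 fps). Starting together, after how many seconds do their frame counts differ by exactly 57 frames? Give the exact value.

The gap grows by |30000/1001 − 30| = 30/1001 frames per second.
Time for a 57-frame gap: 57 ÷ (30/1001) = 1901.9 s.

1901.9 seconds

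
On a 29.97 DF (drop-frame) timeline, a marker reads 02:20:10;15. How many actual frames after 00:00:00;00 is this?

As if non-drop at 30 labels/s: (2 × 3600 + 20 × 60 + 10) × 30 + 15 = 252315.
Minute boundaries passed: 140; those not divisible by 10: 140 − 14 = 126; dropped labels = 2 × 126 = 252.
Actual frame index = 252315 − 252 = 252063.

252063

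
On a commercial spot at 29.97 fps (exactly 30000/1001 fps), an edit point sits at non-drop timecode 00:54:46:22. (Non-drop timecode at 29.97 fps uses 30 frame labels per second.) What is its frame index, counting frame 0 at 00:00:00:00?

frame 98602

Total seconds to the label: (0 × 3600 + 54 × 60 + 46) = 3286.
Frame index = 3286 × 30 + 22 = 98602.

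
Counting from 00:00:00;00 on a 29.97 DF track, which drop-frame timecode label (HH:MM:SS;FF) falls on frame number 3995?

00:02:13;09

Ten DF minutes hold 17982 frames, so frame 3995 lies in block 0 (frames 0–17981) with 3995 frames into that block.
The block's first minute is 1800 frames and the rest 1798 each; 3995 frames reaches minute 2, so 0 × 18 + 2 × 2 = 4 labels have been skipped so far.
Adding those back, label number 3995 + 4 = 3999 at 30 labels/s is 133 s + 9 f = 0 h 2 min 13 s frame 9, i.e. 00:02:13;09.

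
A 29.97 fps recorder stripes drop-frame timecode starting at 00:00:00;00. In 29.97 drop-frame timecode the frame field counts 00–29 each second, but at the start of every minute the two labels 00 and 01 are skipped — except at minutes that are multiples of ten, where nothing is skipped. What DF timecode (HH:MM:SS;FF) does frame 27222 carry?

Ten DF minutes hold 17982 frames, so frame 27222 lies in block 1 (frames 17982–35963) with 9240 frames into that block.
The block's first minute is 1800 frames and the rest 1798 each; 9240 frames reaches minute 5, so 1 × 18 + 5 × 2 = 28 labels have been skipped so far.
Adding those back, label number 27222 + 28 = 27250 at 30 labels/s is 908 s + 10 f = 0 h 15 min 8 s frame 10, i.e. 00:15:08;10.

00:15:08;10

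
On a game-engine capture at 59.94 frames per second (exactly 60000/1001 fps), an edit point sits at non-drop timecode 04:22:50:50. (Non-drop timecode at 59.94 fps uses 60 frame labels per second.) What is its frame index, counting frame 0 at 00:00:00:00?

Total seconds to the label: (4 × 3600 + 22 × 60 + 50) = 15770.
Frame index = 15770 × 60 + 50 = 946250.

946250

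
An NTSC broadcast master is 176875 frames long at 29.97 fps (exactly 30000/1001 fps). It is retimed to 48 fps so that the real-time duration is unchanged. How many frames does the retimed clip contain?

Target frames = source frames × (target rate / source rate) = 176875 × (48)/(30000/1001) = 176875 × 1001/625 = 283283.

283283 frames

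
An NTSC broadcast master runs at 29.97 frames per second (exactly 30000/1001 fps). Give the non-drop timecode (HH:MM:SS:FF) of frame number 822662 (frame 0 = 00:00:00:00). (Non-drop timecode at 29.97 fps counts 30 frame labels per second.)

822662 ÷ 30 = 27422 full seconds, remainder 2 frames.
27422 s = 7 h 37 min 2 s.
Timecode: 07:37:02:02.

07:37:02:02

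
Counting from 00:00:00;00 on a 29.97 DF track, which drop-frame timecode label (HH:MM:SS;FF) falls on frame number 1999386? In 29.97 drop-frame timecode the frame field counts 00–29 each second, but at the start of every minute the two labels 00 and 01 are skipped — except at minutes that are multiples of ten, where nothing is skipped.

Each 10-minute DF block holds 10 × 60 × 30 − 9 × 2 = 17982 frames. 1999386 ÷ 17982 → 111 full blocks, remainder 3384.
Within the partial block the first minute is 1800 frames and each further minute 1798, so 1 further minute boundary passed. Total skipped labels = 18 × 111 + 2 × 1 = 2000.
Non-drop label index = 1999386 + 2000 = 2001386; at 30 labels/s that is 18:31:52:26, i.e. DF 18:31:52;26.

18:31:52;26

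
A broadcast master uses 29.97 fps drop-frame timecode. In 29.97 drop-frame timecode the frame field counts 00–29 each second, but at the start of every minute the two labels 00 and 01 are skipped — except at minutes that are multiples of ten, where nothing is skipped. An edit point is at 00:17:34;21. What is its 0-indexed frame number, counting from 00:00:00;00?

As if non-drop at 30 labels/s: (0 × 3600 + 17 × 60 + 34) × 30 + 21 = 31641.
Minute boundaries passed: 17; those not divisible by 10: 17 − 1 = 16; dropped labels = 2 × 16 = 32.
Actual frame index = 31641 − 32 = 31609.

31609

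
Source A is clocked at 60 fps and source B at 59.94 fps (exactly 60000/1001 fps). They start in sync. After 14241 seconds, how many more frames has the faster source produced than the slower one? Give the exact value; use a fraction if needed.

854460/1001 frames

A emits 60 × 14241 = 854460 frames; B emits 60000/1001 × 14241 = 854460000/1001.
Difference = 854460/1001 frames (≈ 853.6064); B is behind A.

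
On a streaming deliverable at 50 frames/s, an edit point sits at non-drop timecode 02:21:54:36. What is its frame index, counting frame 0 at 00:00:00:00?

Total seconds to the label: (2 × 3600 + 21 × 60 + 54) = 8514.
Frame index = 8514 × 50 + 36 = 425736.

frame 425736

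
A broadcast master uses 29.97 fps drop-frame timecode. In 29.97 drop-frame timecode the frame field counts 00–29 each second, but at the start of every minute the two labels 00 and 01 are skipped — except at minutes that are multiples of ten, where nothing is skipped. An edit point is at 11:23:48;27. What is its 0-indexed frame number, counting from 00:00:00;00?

Complete 10-minute blocks: 68, each 17982 frames → 1222776.
Remaining 3 whole minutes in the current block: 1800 + 2 × 1798 = 5396 frames.
Within the current minute: 48 × 30 + 27 − 2 = 1465 (labels ;00/;01 skipped at this minute). Total = 1222776 + 5396 + 1465 = 1229637.

1229637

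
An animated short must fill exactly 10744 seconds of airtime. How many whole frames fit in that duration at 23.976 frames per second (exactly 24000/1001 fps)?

Frames = 10744 × 24000/1001 = 257856000/1001 ≈ 257598.4016.
Complete frames: 257598.

257598 frames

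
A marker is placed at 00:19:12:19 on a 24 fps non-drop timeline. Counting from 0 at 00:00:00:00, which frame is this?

27667

Total seconds to the label: (0 × 3600 + 19 × 60 + 12) = 1152.
Frame index = 1152 × 24 + 19 = 27667.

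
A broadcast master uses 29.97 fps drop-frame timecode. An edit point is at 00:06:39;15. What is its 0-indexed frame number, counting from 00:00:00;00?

11973

As if non-drop at 30 labels/s: (0 × 3600 + 6 × 60 + 39) × 30 + 15 = 11985.
Minute boundaries passed: 6; those not divisible by 10: 6 − 0 = 6; dropped labels = 2 × 6 = 12.
Actual frame index = 11985 − 12 = 11973.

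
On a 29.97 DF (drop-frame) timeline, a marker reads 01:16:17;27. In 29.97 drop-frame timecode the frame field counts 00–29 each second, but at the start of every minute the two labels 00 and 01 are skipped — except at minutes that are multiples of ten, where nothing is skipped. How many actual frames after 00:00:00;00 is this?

As if non-drop at 30 labels/s: (1 × 3600 + 16 × 60 + 17) × 30 + 27 = 137337.
Minute boundaries passed: 76; those not divisible by 10: 76 − 7 = 69; dropped labels = 2 × 69 = 138.
Actual frame index = 137337 − 138 = 137199.

137199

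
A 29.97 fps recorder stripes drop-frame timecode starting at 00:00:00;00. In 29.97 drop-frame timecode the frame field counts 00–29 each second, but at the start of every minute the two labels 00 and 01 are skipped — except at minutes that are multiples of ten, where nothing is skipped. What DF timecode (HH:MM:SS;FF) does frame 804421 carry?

Ten DF minutes hold 17982 frames, so frame 804421 lies in block 44 (frames 791208–809189) with 13213 frames into that block.
The block's first minute is 1800 frames and the rest 1798 each; 13213 frames reaches minute 7, so 44 × 18 + 7 × 2 = 806 labels have been skipped so far.
Adding those back, label number 804421 + 806 = 805227 at 30 labels/s is 26840 s + 27 f = 7 h 27 min 20 s frame 27, i.e. 07:27:20;27.

07:27:20;27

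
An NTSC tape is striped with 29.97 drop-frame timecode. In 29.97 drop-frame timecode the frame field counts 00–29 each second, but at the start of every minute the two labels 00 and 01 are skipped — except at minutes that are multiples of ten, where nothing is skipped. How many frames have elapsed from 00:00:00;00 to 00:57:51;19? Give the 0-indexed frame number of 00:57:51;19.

104045

Complete 10-minute blocks: 5, each 17982 frames → 89910.
Remaining 7 whole minutes in the current block: 1800 + 6 × 1798 = 12588 frames.
Within the current minute: 51 × 30 + 19 − 2 = 1547 (labels ;00/;01 skipped at this minute). Total = 89910 + 12588 + 1547 = 104045.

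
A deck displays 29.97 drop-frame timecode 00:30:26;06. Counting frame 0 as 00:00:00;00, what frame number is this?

As if non-drop at 30 labels/s: (0 × 3600 + 30 × 60 + 26) × 30 + 6 = 54786.
Minute boundaries passed: 30; those not divisible by 10: 30 − 3 = 27; dropped labels = 2 × 27 = 54.
Actual frame index = 54786 − 54 = 54732.

54732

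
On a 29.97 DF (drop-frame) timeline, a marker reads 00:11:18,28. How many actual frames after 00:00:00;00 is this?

20348

Complete 10-minute blocks: 1, each 17982 frames → 17982.
Remaining 1 whole minute in the current block: 1800 + 0 × 1798 = 1800 frames.
Within the current minute: 18 × 30 + 28 − 2 = 566 (labels ;00/;01 skipped at this minute). Total = 17982 + 1800 + 566 = 20348.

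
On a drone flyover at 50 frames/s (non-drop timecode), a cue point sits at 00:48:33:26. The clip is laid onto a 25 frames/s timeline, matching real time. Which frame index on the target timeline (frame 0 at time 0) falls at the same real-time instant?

Source frame index: (0×3600 + 48×60 + 33) × 50 + 26 = 145676.
Real time: 145676 / (50) = 72838/25 s.
Target frame: (72838/25) × (25) = 72838.

frame 72838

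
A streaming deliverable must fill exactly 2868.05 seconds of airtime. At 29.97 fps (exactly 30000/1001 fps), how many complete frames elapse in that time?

Frames = 2868.05 × 30000/1001 = 86041500/1001 ≈ 85955.5445.
Complete frames: 85955.

85955 frames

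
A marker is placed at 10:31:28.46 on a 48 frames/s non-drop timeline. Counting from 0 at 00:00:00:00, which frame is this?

frame 1818670

Total seconds to the label: (10 × 3600 + 31 × 60 + 28) = 37888.
Frame index = 37888 × 48 + 46 = 1818670.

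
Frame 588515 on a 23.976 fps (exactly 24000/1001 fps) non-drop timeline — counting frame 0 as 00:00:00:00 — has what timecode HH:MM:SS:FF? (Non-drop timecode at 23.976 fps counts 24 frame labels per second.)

588515 ÷ 24 = 24521 full seconds, remainder 11 frames.
24521 s = 6 h 48 min 41 s.
Timecode: 06:48:41:11.

06:48:41:11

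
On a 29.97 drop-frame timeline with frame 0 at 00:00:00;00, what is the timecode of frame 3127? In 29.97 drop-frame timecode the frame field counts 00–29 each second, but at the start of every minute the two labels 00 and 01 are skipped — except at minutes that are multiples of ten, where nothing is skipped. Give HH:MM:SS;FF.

00:01:44;09

Ten DF minutes hold 17982 frames, so frame 3127 lies in block 0 (frames 0–17981) with 3127 frames into that block.
The block's first minute is 1800 frames and the rest 1798 each; 3127 frames reaches minute 1, so 0 × 18 + 1 × 2 = 2 labels have been skipped so far.
Adding those back, label number 3127 + 2 = 3129 at 30 labels/s is 104 s + 9 f = 0 h 1 min 44 s frame 9, i.e. 00:01:44;09.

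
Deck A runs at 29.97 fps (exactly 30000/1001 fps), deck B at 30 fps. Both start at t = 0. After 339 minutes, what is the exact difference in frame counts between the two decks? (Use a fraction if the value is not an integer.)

610200/1001 frames

339 min = 20340 s.
A emits 30000/1001 × 20340 = 610200000/1001 frames; B emits 30 × 20340 = 610200.
Difference = 610200/1001 frames (≈ 609.5904); B is ahead of A.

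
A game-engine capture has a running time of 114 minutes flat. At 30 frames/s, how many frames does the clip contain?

114 min = 6840 s.
Frames = 6840 × 30 = 205200.

205200 frames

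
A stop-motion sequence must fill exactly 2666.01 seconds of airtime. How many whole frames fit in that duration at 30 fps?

Frames = 2666.01 × 30 = 799803/10 ≈ 79980.3000.
Complete frames: 79980.

79980 frames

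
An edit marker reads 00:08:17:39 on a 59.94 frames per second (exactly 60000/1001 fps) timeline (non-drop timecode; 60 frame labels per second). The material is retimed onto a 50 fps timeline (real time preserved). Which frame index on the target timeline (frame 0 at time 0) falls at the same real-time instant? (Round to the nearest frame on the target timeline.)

Source frame index: (0×3600 + 8×60 + 17) × 60 + 39 = 29859.
Real time: 29859 / (60000/1001) = 9962953/20000 s.
Target frame: (9962953/20000) × (50) = 9962953/400 ≈ 24907.382 → 24907.

frame 24907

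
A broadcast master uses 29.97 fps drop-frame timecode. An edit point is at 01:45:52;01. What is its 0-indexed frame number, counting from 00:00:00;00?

Complete 10-minute blocks: 10, each 17982 frames → 179820.
Remaining 5 whole minutes in the current block: 1800 + 4 × 1798 = 8992 frames.
Within the current minute: 52 × 30 + 1 − 2 = 1559 (labels ;00/;01 skipped at this minute). Total = 179820 + 8992 + 1559 = 190371.

190371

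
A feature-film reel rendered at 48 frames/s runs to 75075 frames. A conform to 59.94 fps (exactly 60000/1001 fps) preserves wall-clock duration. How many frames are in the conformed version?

93750 frames

Target frames = source frames × (target rate / source rate) = 75075 × (60000/1001)/(48) = 75075 × 1250/1001 = 93750.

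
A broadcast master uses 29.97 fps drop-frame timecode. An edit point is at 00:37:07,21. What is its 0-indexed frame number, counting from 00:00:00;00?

66763

Complete 10-minute blocks: 3, each 17982 frames → 53946.
Remaining 7 whole minutes in the current block: 1800 + 6 × 1798 = 12588 frames.
Within the current minute: 7 × 30 + 21 − 2 = 229 (labels ;00/;01 skipped at this minute). Total = 53946 + 12588 + 229 = 66763.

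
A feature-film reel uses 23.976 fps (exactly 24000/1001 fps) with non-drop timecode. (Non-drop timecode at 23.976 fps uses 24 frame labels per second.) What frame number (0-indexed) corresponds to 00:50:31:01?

72745

Total seconds to the label: (0 × 3600 + 50 × 60 + 31) = 3031.
Frame index = 3031 × 24 + 1 = 72745.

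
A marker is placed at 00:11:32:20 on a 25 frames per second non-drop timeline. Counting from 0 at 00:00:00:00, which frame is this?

Total seconds to the label: (0 × 3600 + 11 × 60 + 32) = 692.
Frame index = 692 × 25 + 20 = 17320.

17320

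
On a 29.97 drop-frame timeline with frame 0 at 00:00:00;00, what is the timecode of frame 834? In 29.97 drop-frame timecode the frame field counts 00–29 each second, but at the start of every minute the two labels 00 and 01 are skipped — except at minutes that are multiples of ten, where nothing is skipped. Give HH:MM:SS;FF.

Ten DF minutes hold 17982 frames, so frame 834 lies in block 0 (frames 0–17981) with 834 frames into that block.
The block's first minute is 1800 frames and the rest 1798 each; 834 frames reaches minute 0, so 0 × 18 + 0 × 2 = 0 labels have been skipped so far.
Adding those back, label number 834 + 0 = 834 at 30 labels/s is 27 s + 24 f = 0 h 0 min 27 s frame 24, i.e. 00:00:27;24.

00:00:27;24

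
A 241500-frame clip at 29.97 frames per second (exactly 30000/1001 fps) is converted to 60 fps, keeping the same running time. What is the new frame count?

Target frames = source frames × (target rate / source rate) = 241500 × (60)/(30000/1001) = 241500 × 1001/500 = 483483.

483483 frames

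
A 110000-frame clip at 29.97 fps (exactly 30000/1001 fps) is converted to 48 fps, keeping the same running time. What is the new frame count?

176176 frames

Target frames = source frames × (target rate / source rate) = 110000 × (48)/(30000/1001) = 110000 × 1001/625 = 176176.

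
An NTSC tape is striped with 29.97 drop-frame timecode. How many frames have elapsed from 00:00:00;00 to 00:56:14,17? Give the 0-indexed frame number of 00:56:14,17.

101135

As if non-drop at 30 labels/s: (0 × 3600 + 56 × 60 + 14) × 30 + 17 = 101237.
Minute boundaries passed: 56; those not divisible by 10: 56 − 5 = 51; dropped labels = 2 × 51 = 102.
Actual frame index = 101237 − 102 = 101135.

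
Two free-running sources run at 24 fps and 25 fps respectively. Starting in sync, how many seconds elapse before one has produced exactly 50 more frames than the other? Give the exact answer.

50 seconds

The gap grows by |25 − 24| = 1 frame per second.
Time for a 50-frame gap: 50 ÷ (1) = 50 s.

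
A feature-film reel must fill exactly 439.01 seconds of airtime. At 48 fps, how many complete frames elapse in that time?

21072 frames

Frames = 439.01 × 48 = 526812/25 ≈ 21072.4800.
Complete frames: 21072.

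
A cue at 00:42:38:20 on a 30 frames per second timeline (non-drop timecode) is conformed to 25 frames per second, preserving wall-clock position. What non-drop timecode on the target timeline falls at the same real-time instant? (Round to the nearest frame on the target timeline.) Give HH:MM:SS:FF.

00:42:38:17

Source frame index: (0×3600 + 42×60 + 38) × 30 + 20 = 76760.
Real time: 76760 / (30) = 7676/3 s.
Target frame: (7676/3) × (25) = 191900/3 ≈ 63966.667 → 63967.
At 25 labels/s: frame 63967 → 00:42:38:17.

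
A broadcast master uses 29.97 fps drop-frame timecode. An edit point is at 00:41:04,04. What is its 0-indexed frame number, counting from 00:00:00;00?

Complete 10-minute blocks: 4, each 17982 frames → 71928.
Remaining 1 whole minute in the current block: 1800 + 0 × 1798 = 1800 frames.
Within the current minute: 4 × 30 + 4 − 2 = 122 (labels ;00/;01 skipped at this minute). Total = 71928 + 1800 + 122 = 73850.

73850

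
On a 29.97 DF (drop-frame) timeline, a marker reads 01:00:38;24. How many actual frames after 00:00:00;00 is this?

109056

As if non-drop at 30 labels/s: (1 × 3600 + 0 × 60 + 38) × 30 + 24 = 109164.
Minute boundaries passed: 60; those not divisible by 10: 60 − 6 = 54; dropped labels = 2 × 54 = 108.
Actual frame index = 109164 − 108 = 109056.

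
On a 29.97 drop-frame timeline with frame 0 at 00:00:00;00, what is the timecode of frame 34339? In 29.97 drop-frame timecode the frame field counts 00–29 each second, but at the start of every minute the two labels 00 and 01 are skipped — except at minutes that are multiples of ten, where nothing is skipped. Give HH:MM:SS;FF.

Ten DF minutes hold 17982 frames, so frame 34339 lies in block 1 (frames 17982–35963) with 16357 frames into that block.
The block's first minute is 1800 frames and the rest 1798 each; 16357 frames reaches minute 9, so 1 × 18 + 9 × 2 = 36 labels have been skipped so far.
Adding those back, label number 34339 + 36 = 34375 at 30 labels/s is 1145 s + 25 f = 0 h 19 min 5 s frame 25, i.e. 00:19:05;25.

00:19:05;25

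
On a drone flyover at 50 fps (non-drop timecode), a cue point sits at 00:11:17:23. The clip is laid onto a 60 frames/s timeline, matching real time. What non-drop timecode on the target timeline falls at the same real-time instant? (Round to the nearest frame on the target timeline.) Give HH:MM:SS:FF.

Source frame index: (0×3600 + 11×60 + 17) × 50 + 23 = 33873.
Real time: 33873 / (50) = 33873/50 s.
Target frame: (33873/50) × (60) = 203238/5 ≈ 40647.600 → 40648.
At 60 labels/s: frame 40648 → 00:11:17:28.

00:11:17:28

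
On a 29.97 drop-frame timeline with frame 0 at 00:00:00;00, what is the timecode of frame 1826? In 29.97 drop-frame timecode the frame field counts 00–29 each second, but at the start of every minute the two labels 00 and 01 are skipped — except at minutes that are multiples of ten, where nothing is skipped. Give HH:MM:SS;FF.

00:01:00;28

Ten DF minutes hold 17982 frames, so frame 1826 lies in block 0 (frames 0–17981) with 1826 frames into that block.
The block's first minute is 1800 frames and the rest 1798 each; 1826 frames reaches minute 1, so 0 × 18 + 1 × 2 = 2 labels have been skipped so far.
Adding those back, label number 1826 + 2 = 1828 at 30 labels/s is 60 s + 28 f = 0 h 1 min 0 s frame 28, i.e. 00:01:00;28.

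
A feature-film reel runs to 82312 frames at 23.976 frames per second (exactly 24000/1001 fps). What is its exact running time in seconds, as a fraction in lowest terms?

Running time = 82312 ÷ (24000/1001) = 82312 × 1001/24000 = 10299289/3000 s.

10299289/3000 seconds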